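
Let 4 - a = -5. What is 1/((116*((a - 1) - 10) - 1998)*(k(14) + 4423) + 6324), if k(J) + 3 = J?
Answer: -1/9881496 ≈ -1.0120e-7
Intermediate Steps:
k(J) = -3 + J
a = 9 (a = 4 - 1*(-5) = 4 + 5 = 9)
1/((116*((a - 1) - 10) - 1998)*(k(14) + 4423) + 6324) = 1/((116*((9 - 1) - 10) - 1998)*((-3 + 14) + 4423) + 6324) = 1/((116*(8 - 10) - 1998)*(11 + 4423) + 6324) = 1/((116*(-2) - 1998)*4434 + 6324) = 1/((-232 - 1998)*4434 + 6324) = 1/(-2230*4434 + 6324) = 1/(-9887820 + 6324) = 1/(-9881496) = -1/9881496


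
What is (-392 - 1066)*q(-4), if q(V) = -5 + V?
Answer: 13122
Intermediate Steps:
(-392 - 1066)*q(-4) = (-392 - 1066)*(-5 - 4) = -1458*(-9) = 13122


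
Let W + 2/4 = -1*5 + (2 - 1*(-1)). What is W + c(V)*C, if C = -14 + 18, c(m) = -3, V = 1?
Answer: -29/2 ≈ -14.500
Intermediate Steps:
W = -5/2 (W = -½ + (-1*5 + (2 - 1*(-1))) = -½ + (-5 + (2 + 1)) = -½ + (-5 + 3) = -½ - 2 = -5/2 ≈ -2.5000)
C = 4
W + c(V)*C = -5/2 - 3*4 = -5/2 - 12 = -29/2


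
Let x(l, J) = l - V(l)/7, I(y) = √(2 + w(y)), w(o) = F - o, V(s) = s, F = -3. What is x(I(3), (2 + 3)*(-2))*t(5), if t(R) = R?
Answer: 60*I/7 ≈ 8.5714*I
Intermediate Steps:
w(o) = -3 - o
I(y) = √(-1 - y) (I(y) = √(2 + (-3 - y)) = √(-1 - y))
x(l, J) = 6*l/7 (x(l, J) = l - l/7 = 6*l/7)
x(I(3), (2 + 3)*(-2))*t(5) = (6*√(-1 - 1*3)/7)*5 = (6*√(-1 - 3)/7)*5 = (6*√(-4)/7)*5 = (6*(2*I)/7)*5 = (12*I/7)*5 = 60*I/7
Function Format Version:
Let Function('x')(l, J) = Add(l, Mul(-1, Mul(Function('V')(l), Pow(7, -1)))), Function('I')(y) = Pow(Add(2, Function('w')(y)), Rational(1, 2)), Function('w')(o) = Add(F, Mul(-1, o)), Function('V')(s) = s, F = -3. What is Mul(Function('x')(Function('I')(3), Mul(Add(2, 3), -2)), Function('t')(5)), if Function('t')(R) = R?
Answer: Mul(Rational(60, 7), I) ≈ Mul(8.5714, I)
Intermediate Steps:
Function('w')(o) = Add(-3, Mul(-1, o))
Function('I')(y) = Pow(Add(-1, Mul(-1, y)), Rational(1, 2)) (Function('I')(y) = Pow(Add(2, Add(-3, Mul(-1, y))), Rational(1, 2)) = Pow(Add(-1, Mul(-1, y)), Rational(1, 2)))
Function('x')(l, J) = Mul(Rational(6, 7), l) (Function('x')(l, J) = Add(l, Mul(-1, Mul(l, Pow(7, -1)))) = Add(l, Mul(-1, Mul(l, Rational(1, 7)))) = Add(l, Mul(-1, Mul(Rational(1, 7), l))) = Add(l, Mul(Rational(-1, 7), l)) = Mul(Rational(6, 7), l))
Mul(Function('x')(Function('I')(3), Mul(Add(2, 3), -2)), Function('t')(5)) = Mul(Mul(Rational(6, 7), Pow(Add(-1, Mul(-1, 3)), Rational(1, 2))), 5) = Mul(Mul(Rational(6, 7), Pow(Add(-1, -3), Rational(1, 2))), 5) = Mul(Mul(Rational(6, 7), Pow(-4, Rational(1, 2))), 5) = Mul(Mul(Rational(6, 7), Mul(2, I)), 5) = Mul(Mul(Rational(12, 7), I), 5) = Mul(Rational(60, 7), I)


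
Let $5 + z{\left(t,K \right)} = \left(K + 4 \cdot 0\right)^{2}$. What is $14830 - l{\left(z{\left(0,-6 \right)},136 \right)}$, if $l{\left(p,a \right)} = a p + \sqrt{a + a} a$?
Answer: $10614 - 544 \sqrt{17} \approx 8371.0$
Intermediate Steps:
$z{\left(t,K \right)} = -5 + K^{2}$ ($z{\left(t,K \right)} = -5 + \left(K + 4 \cdot 0\right)^{2} = -5 + \left(K + 0\right)^{2} = -5 + K^{2}$)
$l{\left(p,a \right)} = a p + \sqrt{2} a^{\frac{3}{2}}$ ($l{\left(p,a \right)} = a p + \sqrt{2 a} a = a p + \sqrt{2} \sqrt{a} a = a p + \sqrt{2} a^{\frac{3}{2}}$)
$14830 - l{\left(z{\left(0,-6 \right)},136 \right)} = 14830 - \left(136 \left(-5 + \left(-6\right)^{2}\right) + \sqrt{2} \cdot 136^{\frac{3}{2}}\right) = 14830 - \left(136 \left(-5 + 36\right) + \sqrt{2} \cdot 272 \sqrt{34}\right) = 14830 - \left(136 \cdot 31 + 544 \sqrt{17}\right) = 14830 - \left(4216 + 544 \sqrt{17}\right) = 10614 - 544 \sqrt{17}$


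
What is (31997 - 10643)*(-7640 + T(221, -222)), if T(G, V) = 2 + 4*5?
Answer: -162674772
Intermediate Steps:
T(G, V) = 22 (T(G, V) = 2 + 20 = 22)
(31997 - 10643)*(-7640 + T(221, -222)) = (31997 - 10643)*(-7640 + 22) = 21354*(-7618) = -162674772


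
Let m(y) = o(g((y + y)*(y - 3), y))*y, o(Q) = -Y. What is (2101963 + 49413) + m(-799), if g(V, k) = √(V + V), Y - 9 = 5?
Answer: 2162562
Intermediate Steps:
Y = 14 (Y = 9 + 5 = 14)
g(V, k) = √2*√V (g(V, k) = √(2*V) = √2*√V)
o(Q) = -14 (o(Q) = -1*14 = -14)
m(y) = -14*y
(2101963 + 49413) + m(-799) = (2101963 + 49413) - 14*(-799) = 2151376 + 11186 = 2162562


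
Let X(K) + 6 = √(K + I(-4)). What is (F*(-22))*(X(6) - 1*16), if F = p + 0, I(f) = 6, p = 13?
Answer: 6292 - 572*√3 ≈ 5301.3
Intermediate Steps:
X(K) = -6 + √(6 + K) (X(K) = -6 + √(K + 6) = -6 + √(6 + K))
F = 13 (F = 13 + 0 = 13)
(F*(-22))*(X(6) - 1*16) = (13*(-22))*((-6 + √(6 + 6)) - 1*16) = -286*((-6 + √12) - 16) = -286*((-6 + 2*√3) - 16) = -286*(-22 + 2*√3) = 6292 - 572*√3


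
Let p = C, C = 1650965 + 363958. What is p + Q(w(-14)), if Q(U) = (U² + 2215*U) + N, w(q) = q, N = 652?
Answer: 1984761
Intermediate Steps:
Q(U) = 652 + U² + 2215*U (Q(U) = (U² + 2215*U) + 652 = 652 + U² + 2215*U)
C = 2014923
p = 2014923
p + Q(w(-14)) = 2014923 + (652 + (-14)² + 2215*(-14)) = 2014923 + (652 + 196 - 31010) = 2014923 - 30162 = 1984761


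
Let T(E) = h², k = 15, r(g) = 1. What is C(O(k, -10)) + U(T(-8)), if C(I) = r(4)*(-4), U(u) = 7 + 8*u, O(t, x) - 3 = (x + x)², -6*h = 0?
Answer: 3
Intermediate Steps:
h = 0 (h = -⅙*0 = 0)
O(t, x) = 3 + 4*x² (O(t, x) = 3 + (x + x)² = 3 + (2*x)² = 3 + 4*x²)
T(E) = 0 (T(E) = 0² = 0)
C(I) = -4 (C(I) = 1*(-4) = -4)
C(O(k, -10)) + U(T(-8)) = -4 + (7 + 8*0) = -4 + (7 + 0) = -4 + 7 = 3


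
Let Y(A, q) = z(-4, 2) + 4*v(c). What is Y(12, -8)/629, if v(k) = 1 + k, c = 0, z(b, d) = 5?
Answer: 9/629 ≈ 0.014308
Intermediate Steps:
Y(A, q) = 9 (Y(A, q) = 5 + 4*(1 + 0) = 5 + 4*1 = 5 + 4 = 9)
Y(12, -8)/629 = 9/629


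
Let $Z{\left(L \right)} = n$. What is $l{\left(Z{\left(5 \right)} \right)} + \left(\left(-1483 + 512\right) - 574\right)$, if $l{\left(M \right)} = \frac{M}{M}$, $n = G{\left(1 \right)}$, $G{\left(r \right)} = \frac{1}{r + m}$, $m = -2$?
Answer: $-1544$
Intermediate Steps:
$G{\left(r \right)} = \frac{1}{-2 + r}$ ($G{\left(r \right)} = \frac{1}{r - 2} = \frac{1}{-2 + r}$)
$n = -1$ ($n = \frac{1}{-2 + 1} = \frac{1}{-1} = -1$)
$Z{\left(L \right)} = -1$
$l{\left(M \right)} = 1$
$l{\left(Z{\left(5 \right)} \right)} + \left(\left(-1483 + 512\right) - 574\right) = 1 + \left(\left(-1483 + 512\right) - 574\right) = 1 - 1545 = -1544$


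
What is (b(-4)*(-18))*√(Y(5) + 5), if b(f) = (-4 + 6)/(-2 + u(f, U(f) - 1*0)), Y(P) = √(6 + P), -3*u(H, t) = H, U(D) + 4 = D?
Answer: 54*√(5 + √11) ≈ 155.73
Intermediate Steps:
U(D) = -4 + D
u(H, t) = -H/3
b(f) = 2/(-2 - f/3) (b(f) = (-4 + 6)/(-2 - f/3) = 2/(-2 - f/3))
(b(-4)*(-18))*√(Y(5) + 5) = (-6/(6 - 4)*(-18))*√(√(6 + 5) + 5) = (-6/2*(-18))*√(√11 + 5) = (-6*½*(-18))*√(5 + √11) = (-3*(-18))*√(5 + √11) = 54*√(5 + √11)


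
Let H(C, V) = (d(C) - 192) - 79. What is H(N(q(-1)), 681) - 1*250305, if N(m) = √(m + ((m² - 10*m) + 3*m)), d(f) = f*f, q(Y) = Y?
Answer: -250569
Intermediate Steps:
d(f) = f²
N(m) = √(m² - 6*m) (N(m) = √(m + (m² - 7*m)) = √(m² - 6*m))
H(C, V) = -271 + C² (H(C, V) = (C² - 192) - 79 = (-192 + C²) - 79 = -271 + C²)
H(N(q(-1)), 681) - 1*250305 = (-271 + (√(-(-6 - 1)))²) - 1*250305 = (-271 + (√(-1*(-7)))²) - 250305 = (-271 + (√7)²) - 250305 = (-271 + 7) - 250305 = -264 - 250305 = -250569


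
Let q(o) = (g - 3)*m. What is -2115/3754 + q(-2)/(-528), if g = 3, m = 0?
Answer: -2115/3754 ≈ -0.56340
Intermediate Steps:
q(o) = 0 (q(o) = (3 - 3)*0 = 0*0 = 0)
-2115/3754 + q(-2)/(-528) = -2115/3754 + 0/(-528) = -2115*1/3754 + 0*(-1/528) = -2115/3754 + 0 = -2115/3754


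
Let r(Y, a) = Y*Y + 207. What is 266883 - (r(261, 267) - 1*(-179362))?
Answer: 19193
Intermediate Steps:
r(Y, a) = 207 + Y**2 (r(Y, a) = Y**2 + 207 = 207 + Y**2)
266883 - (r(261, 267) - 1*(-179362)) = 266883 - ((207 + 261**2) - 1*(-179362)) = 266883 - ((207 + 68121) + 179362) = 266883 - (68328 + 179362) = 266883 - 1*247690 = 266883 - 247690 = 19193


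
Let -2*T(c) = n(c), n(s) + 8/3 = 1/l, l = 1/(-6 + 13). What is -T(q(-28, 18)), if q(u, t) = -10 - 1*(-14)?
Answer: 13/6 ≈ 2.1667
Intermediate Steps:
l = 1/7 ≈ 0.14286
n(s) = 13/3 (n(s) = -8/3 + 1/(1/7) = -8/3 + 7 = 13/3)
q(u, t) = 4 (q(u, t) = -10 + 14 = 4)
T(c) = -13/6 (T(c) = -1/2*13/3 = -13/6)
-T(q(-28, 18)) = -1*(-13/6) = 13/6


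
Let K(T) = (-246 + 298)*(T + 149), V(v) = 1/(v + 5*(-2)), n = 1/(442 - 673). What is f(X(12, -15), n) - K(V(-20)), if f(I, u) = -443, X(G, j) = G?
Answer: -122839/15 ≈ -8189.3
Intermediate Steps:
n = -1/231 (n = 1/(-231) = -1/231 ≈ -0.0043290)
V(v) = 1/(-10 + v) (V(v) = 1/(v - 10) = 1/(-10 + v))
K(T) = 7748 + 52*T (K(T) = 52*(149 + T) = 7748 + 52*T)
f(X(12, -15), n) - K(V(-20)) = -443 - (7748 + 52/(-10 - 20)) = -443 - (7748 + 52/(-30)) = -443 - (7748 + 52*(-1/30)) = -443 - (7748 - 26/15) = -443 - 1*116194/15 = -443 - 116194/15 = -122839/15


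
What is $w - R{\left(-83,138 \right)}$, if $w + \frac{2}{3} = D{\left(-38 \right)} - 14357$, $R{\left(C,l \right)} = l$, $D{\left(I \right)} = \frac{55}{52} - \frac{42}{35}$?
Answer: $- \frac{11306731}{780} \approx -14496.0$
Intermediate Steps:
$D{\left(I \right)} = - \frac{37}{260}$ ($D{\left(I \right)} = 55 \cdot \frac{1}{52} - \frac{6}{5} = \frac{55}{52} - \frac{6}{5} = - \frac{37}{260}$)
$w = - \frac{11199091}{780}$ ($w = - \frac{2}{3} - \frac{3732857}{260} = - \frac{11199091}{780} \approx -14358.0$)
$w - R{\left(-83,138 \right)} = - \frac{11199091}{780} - 138 = - \frac{11306731}{780}$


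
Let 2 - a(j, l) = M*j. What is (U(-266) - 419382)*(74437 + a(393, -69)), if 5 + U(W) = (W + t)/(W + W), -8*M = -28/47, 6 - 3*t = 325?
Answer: -1560570804055175/50008 ≈ -3.1206e+10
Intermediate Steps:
t = -319/3 (t = 2 - ⅓*325 = 2 - 325/3 = -319/3 ≈ -106.33)
M = 7/94 (M = -(-7)/(2*47) = -⅛*(-28/47) = 7/94 ≈ 0.074468)
a(j, l) = 2 - 7*j/94
U(W) = -5 + (-319/3 + W)/(2*W) (U(W) = -5 + (W - 319/3)/(W + W) = -5 + (-319/3 + W)/((2*W)) = -5 + (-319/3 + W)*(1/(2*W)) = -5 + (-319/3 + W)/(2*W))
(U(-266) - 419382)*(74437 + a(393, -69)) = ((⅙)*(-319 - 27*(-266))/(-266) - 419382)*(74437 + (2 - 7/94*393)) = ((⅙)*(-1/266)*(-319 + 7182) - 419382)*(74437 + (2 - 2751/94)) = ((⅙)*(-1/266)*6863 - 419382)*(74437 - 2563/94) = (-6863/1596 - 419382)*(6994515/94) = -669340535/1596*6994515/94 = -1560570804055175/50008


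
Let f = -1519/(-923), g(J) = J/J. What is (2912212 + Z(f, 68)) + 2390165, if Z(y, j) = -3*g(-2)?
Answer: 5302374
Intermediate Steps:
g(J) = 1
f = 1519/923 (f = -1519*(-1/923) = 1519/923 ≈ 1.6457)
Z(y, j) = -3 (Z(y, j) = -3*1 = -3)
(2912212 + Z(f, 68)) + 2390165 = (2912212 - 3) + 2390165 = 2912209 + 2390165 = 5302374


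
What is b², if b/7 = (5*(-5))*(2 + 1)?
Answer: 275625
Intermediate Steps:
b = -525 (b = 7*((5*(-5))*(2 + 1)) = 7*(-25*3) = 7*(-75) = -525)
b² = (-525)² = 275625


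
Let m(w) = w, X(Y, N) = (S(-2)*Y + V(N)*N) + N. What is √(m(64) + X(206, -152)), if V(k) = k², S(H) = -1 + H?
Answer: I*√3512514 ≈ 1874.2*I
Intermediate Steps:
X(Y, N) = N + N³ - 3*Y (X(Y, N) = ((-1 - 2)*Y + N²*N) + N = (-3*Y + N³) + N = (N³ - 3*Y) + N = N + N³ - 3*Y)
√(m(64) + X(206, -152)) = √(64 + (-152 + (-152)³ - 3*206)) = √(64 + (-152 - 3511808 - 618)) = √(64 - 3512578) = √(-3512514) = I*√3512514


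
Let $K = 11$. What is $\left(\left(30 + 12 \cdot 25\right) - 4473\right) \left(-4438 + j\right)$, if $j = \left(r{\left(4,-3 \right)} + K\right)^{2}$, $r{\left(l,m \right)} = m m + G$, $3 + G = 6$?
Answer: $16194987$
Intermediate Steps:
$G = 3$ ($G = -3 + 6 = 3$)
$r{\left(l,m \right)} = 3 + m^{2}$ ($r{\left(l,m \right)} = m m + 3 = m^{2} + 3 = 3 + m^{2}$)
$j = 529$ ($j = \left(\left(3 + \left(-3\right)^{2}\right) + 11\right)^{2} = \left(\left(3 + 9\right) + 11\right)^{2} = \left(12 + 11\right)^{2} = 23^{2} = 529$)
$\left(\left(30 + 12 \cdot 25\right) - 4473\right) \left(-4438 + j\right) = \left(\left(30 + 12 \cdot 25\right) - 4473\right) \left(-4438 + 529\right) = \left(\left(30 + 300\right) - 4473\right) \left(-3909\right) = \left(330 - 4473\right) \left(-3909\right) = \left(-4143\right) \left(-3909\right) = 16194987$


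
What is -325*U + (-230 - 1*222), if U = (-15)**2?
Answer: -73577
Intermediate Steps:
U = 225
-325*U + (-230 - 1*222) = -325*225 + (-230 - 1*222) = -73125 + (-230 - 222) = -73125 - 452 = -73577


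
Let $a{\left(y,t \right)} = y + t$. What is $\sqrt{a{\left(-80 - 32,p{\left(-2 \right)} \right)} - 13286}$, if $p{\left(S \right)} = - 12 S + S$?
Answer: $8 i \sqrt{209} \approx 115.65 i$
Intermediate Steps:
$p{\left(S \right)} = - 11 S$
$a{\left(y,t \right)} = t + y$
$\sqrt{a{\left(-80 - 32,p{\left(-2 \right)} \right)} - 13286} = \sqrt{\left(\left(-11\right) \left(-2\right) - 112\right) - 13286} = \sqrt{\left(22 - 112\right) - 13286} = \sqrt{-90 - 13286} = \sqrt{-13376} = 8 i \sqrt{209}$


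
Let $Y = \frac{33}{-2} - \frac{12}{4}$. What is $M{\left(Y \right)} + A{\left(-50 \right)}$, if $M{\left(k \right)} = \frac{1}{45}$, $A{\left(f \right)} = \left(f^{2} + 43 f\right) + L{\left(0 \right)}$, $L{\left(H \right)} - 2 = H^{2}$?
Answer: $\frac{15841}{45} \approx 352.02$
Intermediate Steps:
$L{\left(H \right)} = 2 + H^{2}$
$Y = - \frac{39}{2}$ ($Y = 33 \left(- \frac{1}{2}\right) - 3 = - \frac{33}{2} - 3 = - \frac{39}{2} \approx -19.5$)
$A{\left(f \right)} = 2 + f^{2} + 43 f$ ($A{\left(f \right)} = \left(f^{2} + 43 f\right) + \left(2 + 0^{2}\right) = \left(f^{2} + 43 f\right) + \left(2 + 0\right) = \left(f^{2} + 43 f\right) + 2 = 2 + f^{2} + 43 f$)
$M{\left(k \right)} = \frac{1}{45}$
$M{\left(Y \right)} + A{\left(-50 \right)} = \frac{1}{45} + \left(2 + \left(-50\right)^{2} + 43 \left(-50\right)\right) = \frac{1}{45} + \left(2 + 2500 - 2150\right) = \frac{1}{45} + 352 = \frac{15841}{45}$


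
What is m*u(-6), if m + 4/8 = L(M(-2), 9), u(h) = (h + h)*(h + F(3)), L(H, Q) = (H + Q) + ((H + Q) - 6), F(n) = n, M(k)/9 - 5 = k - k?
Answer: 3654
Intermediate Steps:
M(k) = 45 (M(k) = 45 + 9*(k - k) = 45 + 9*0 = 45 + 0 = 45)
L(H, Q) = -6 + 2*H + 2*Q (L(H, Q) = (H + Q) + (-6 + H + Q) = -6 + 2*H + 2*Q)
u(h) = 2*h*(3 + h) (u(h) = (h + h)*(h + 3) = (2*h)*(3 + h) = 2*h*(3 + h))
m = 203/2 (m = -½ + (-6 + 2*45 + 2*9) = -½ + (-6 + 90 + 18) = -½ + 102 = 203/2 ≈ 101.50)
m*u(-6) = 203*(2*(-6)*(3 - 6))/2 = 203*(2*(-6)*(-3))/2 = (203/2)*36 = 3654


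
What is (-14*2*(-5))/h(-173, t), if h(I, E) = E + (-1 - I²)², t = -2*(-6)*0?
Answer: 7/44790245 ≈ 1.5628e-7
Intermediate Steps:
t = 0 (t = 12*0 = 0)
(-14*2*(-5))/h(-173, t) = (-14*2*(-5))/(0 + (1 + (-173)²)²) = (-28*(-5))/(0 + (1 + 29929)²) = 140/(0 + 29930²) = 140/(0 + 895804900) = 140/895804900 = 140*(1/895804900) = 7/44790245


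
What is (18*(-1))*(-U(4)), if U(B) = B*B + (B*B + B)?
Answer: 648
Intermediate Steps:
U(B) = B + 2*B**2 (U(B) = B**2 + (B**2 + B) = B**2 + (B + B**2) = B + 2*B**2)
(18*(-1))*(-U(4)) = (18*(-1))*(-4*(1 + 2*4)) = -(-18)*4*(1 + 8) = -(-18)*4*9 = -(-18)*36 = -18*(-36) = 648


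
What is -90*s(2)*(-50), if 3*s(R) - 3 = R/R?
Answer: 6000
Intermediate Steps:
s(R) = 4/3 (s(R) = 1 + (R/R)/3 = 1 + (1/3)*1 = 1 + 1/3 = 4/3)
-90*s(2)*(-50) = -90*4/3*(-50) = -120*(-50) = 6000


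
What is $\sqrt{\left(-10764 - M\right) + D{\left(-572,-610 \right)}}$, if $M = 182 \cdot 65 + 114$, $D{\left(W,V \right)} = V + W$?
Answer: $i \sqrt{23890} \approx 154.56 i$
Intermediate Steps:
$M = 11944$ ($M = 11830 + 114 = 11944$)
$\sqrt{\left(-10764 - M\right) + D{\left(-572,-610 \right)}} = \sqrt{\left(-10764 - 11944\right) - 1182} = \sqrt{-22708 - 1182} = \sqrt{-23890} = i \sqrt{23890}$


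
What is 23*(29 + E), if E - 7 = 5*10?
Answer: 1978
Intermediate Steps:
E = 57 (E = 7 + 5*10 = 7 + 50 = 57)
23*(29 + E) = 23*(29 + 57) = 23*86 = 1978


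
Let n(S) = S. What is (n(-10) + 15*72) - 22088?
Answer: -21018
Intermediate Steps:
(n(-10) + 15*72) - 22088 = (-10 + 15*72) - 22088 = (-10 + 1080) - 22088 = 1070 - 22088 = -21018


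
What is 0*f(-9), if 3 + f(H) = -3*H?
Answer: 0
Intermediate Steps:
f(H) = -3 - 3*H
0*f(-9) = 0*(-3 - 3*(-9)) = 0*(-3 + 27) = 0*24 = 0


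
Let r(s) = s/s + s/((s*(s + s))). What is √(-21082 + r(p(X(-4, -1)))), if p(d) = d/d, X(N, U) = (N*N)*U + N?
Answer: I*√84322/2 ≈ 145.19*I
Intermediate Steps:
X(N, U) = N + U*N² (X(N, U) = N²*U + N = U*N² + N = N + U*N²)
p(d) = 1
r(s) = 1 + 1/(2*s) (r(s) = 1 + s/((s*(2*s))) = 1 + s/((2*s²)) = 1 + s*(1/(2*s²)) = 1 + 1/(2*s))
√(-21082 + r(p(X(-4, -1)))) = √(-21082 + (½ + 1)/1) = √(-21082 + 1*(3/2)) = √(-21082 + 3/2) = √(-42161/2) = I*√84322/2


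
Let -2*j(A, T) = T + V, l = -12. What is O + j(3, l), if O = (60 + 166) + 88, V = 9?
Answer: 631/2 ≈ 315.50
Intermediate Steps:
j(A, T) = -9/2 - T/2 (j(A, T) = -(T + 9)/2 = -(9 + T)/2 = -9/2 - T/2)
O = 314 (O = 226 + 88 = 314)
O + j(3, l) = 314 + (-9/2 - ½*(-12)) = 314 + (-9/2 + 6) = 314 + 3/2 = 631/2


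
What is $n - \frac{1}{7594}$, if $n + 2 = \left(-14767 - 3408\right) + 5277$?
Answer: $- \frac{97962601}{7594} \approx -12900.0$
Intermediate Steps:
$n = -12900$ ($n = -2 + \left(\left(-14767 - 3408\right) + 5277\right) = -2 + \left(-18175 + 5277\right) = -2 - 12898 = -12900$)
$n - \frac{1}{7594} = -12900 - \frac{1}{7594} = - \frac{97962601}{7594}$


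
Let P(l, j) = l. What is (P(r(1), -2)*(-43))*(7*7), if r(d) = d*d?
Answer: -2107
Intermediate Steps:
r(d) = d**2
(P(r(1), -2)*(-43))*(7*7) = (1**2*(-43))*(7*7) = (1*(-43))*49 = -43*49 = -2107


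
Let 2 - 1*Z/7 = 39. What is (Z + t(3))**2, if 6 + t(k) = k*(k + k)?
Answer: 61009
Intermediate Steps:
Z = -259 (Z = 14 - 7*39 = 14 - 273 = -259)
t(k) = -6 + 2*k**2 (t(k) = -6 + k*(k + k) = -6 + k*(2*k) = -6 + 2*k**2)
(Z + t(3))**2 = (-259 + (-6 + 2*3**2))**2 = (-259 + (-6 + 2*9))**2 = (-259 + (-6 + 18))**2 = (-259 + 12)**2 = (-247)**2 = 61009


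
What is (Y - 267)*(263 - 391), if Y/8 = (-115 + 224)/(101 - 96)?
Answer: 59264/5 ≈ 11853.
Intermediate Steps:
Y = 872/5 (Y = 8*((-115 + 224)/(101 - 96)) = 8*(109/5) = 872/5 ≈ 174.40)
(Y - 267)*(263 - 391) = (872/5 - 267)*(263 - 391) = -463/5*(-128) = 59264/5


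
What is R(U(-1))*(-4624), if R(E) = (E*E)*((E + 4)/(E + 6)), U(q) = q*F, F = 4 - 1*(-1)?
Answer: 115600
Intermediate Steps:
F = 5 (F = 4 + 1 = 5)
U(q) = 5*q (U(q) = q*5 = 5*q)
R(E) = E²*(4 + E)/(6 + E) (R(E) = E²*((4 + E)/(6 + E)) = E²*(4 + E)/(6 + E))
R(U(-1))*(-4624) = ((5*(-1))²*(4 + 5*(-1))/(6 + 5*(-1)))*(-4624) = ((-5)²*(4 - 5)/(6 - 5))*(-4624) = (25*(-1)/1)*(-4624) = (25*1*(-1))*(-4624) = -25*(-4624) = 115600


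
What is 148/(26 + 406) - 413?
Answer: -44567/108 ≈ -412.66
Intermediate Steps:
148/(26 + 406) - 413 = 148/432 - 413 = (1/432)*148 - 413 = 37/108 - 413 = -44567/108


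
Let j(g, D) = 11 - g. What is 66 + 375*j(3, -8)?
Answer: 3066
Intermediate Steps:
66 + 375*j(3, -8) = 66 + 375*(11 - 1*3) = 66 + 375*(11 - 3) = 66 + 375*8 = 66 + 3000 = 3066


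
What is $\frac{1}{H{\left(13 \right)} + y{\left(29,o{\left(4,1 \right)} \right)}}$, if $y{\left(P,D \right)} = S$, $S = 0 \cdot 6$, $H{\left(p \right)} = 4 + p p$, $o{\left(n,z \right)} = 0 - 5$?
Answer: $\frac{1}{173} \approx 0.0057803$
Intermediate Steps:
$o{\left(n,z \right)} = -5$ ($o{\left(n,z \right)} = 0 - 5 = -5$)
$H{\left(p \right)} = 4 + p^{2}$
$S = 0$
$y{\left(P,D \right)} = 0$
$\frac{1}{H{\left(13 \right)} + y{\left(29,o{\left(4,1 \right)} \right)}} = \frac{1}{\left(4 + 13^{2}\right) + 0} = \frac{1}{\left(4 + 169\right) + 0} = \frac{1}{173 + 0} = \frac{1}{173}$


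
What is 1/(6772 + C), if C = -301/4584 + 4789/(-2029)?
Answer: 9300936/62963375087 ≈ 0.00014772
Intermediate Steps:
C = -22563505/9300936 (C = -301*1/4584 + 4789*(-1/2029) = -301/4584 - 4789/2029 = -22563505/9300936 ≈ -2.4259)
1/(6772 + C) = 1/(6772 - 22563505/9300936) = 1/(62963375087/9300936) = 9300936/62963375087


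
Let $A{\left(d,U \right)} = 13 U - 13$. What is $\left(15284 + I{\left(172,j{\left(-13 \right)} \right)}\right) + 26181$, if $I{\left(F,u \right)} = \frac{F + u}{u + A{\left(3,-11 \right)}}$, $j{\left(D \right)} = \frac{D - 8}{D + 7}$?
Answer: $\frac{12646474}{305} \approx 41464.0$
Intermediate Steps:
$A{\left(d,U \right)} = -13 + 13 U$
$j{\left(D \right)} = \frac{-8 + D}{7 + D}$
$I{\left(F,u \right)} = \frac{F + u}{-156 + u}$ ($I{\left(F,u \right)} = \frac{F + u}{u + \left(-13 + 13 \left(-11\right)\right)} = \frac{F + u}{u - 156} = \frac{F + u}{-156 + u}$)
$\left(15284 + I{\left(172,j{\left(-13 \right)} \right)}\right) + 26181 = \left(15284 + \frac{172 + \frac{-8 - 13}{7 - 13}}{-156 + \frac{-8 - 13}{7 - 13}}\right) + 26181 = \left(15284 + \frac{172 + \frac{1}{-6} \left(-21\right)}{-156 + \frac{1}{-6} \left(-21\right)}\right) + 26181 = \left(15284 + \frac{172 - - \frac{7}{2}}{-156 - - \frac{7}{2}}\right) + 26181 = \left(15284 + \frac{172 + \frac{7}{2}}{-156 + \frac{7}{2}}\right) + 26181 = \left(15284 + \frac{1}{- \frac{305}{2}} \cdot \frac{351}{2}\right) + 26181 = \left(15284 - \frac{351}{305}\right) + 26181 = \frac{4661269}{305} + 26181 = \frac{12646474}{305}$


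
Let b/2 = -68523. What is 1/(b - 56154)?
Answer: -1/193200 ≈ -5.1760e-6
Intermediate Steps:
b = -137046 (b = 2*(-68523) = -137046)
1/(b - 56154) = 1/(-137046 - 56154) = 1/(-193200) = -1/193200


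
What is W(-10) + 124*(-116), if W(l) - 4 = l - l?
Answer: -14380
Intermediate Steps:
W(l) = 4 (W(l) = 4 + (l - l) = 4 + 0 = 4)
W(-10) + 124*(-116) = 4 + 124*(-116) = 4 - 14384 = -14380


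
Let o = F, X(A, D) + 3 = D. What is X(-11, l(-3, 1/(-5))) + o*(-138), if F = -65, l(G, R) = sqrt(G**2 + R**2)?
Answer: 8967 + sqrt(226)/5 ≈ 8970.0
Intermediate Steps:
X(A, D) = -3 + D
o = -65
X(-11, l(-3, 1/(-5))) + o*(-138) = (-3 + sqrt((-3)**2 + (1/(-5))**2)) - 65*(-138) = (-3 + sqrt(9 + (-1/5)**2)) + 8970 = (-3 + sqrt(9 + 1/25)) + 8970 = (-3 + sqrt(226/25)) + 8970 = (-3 + sqrt(226)/5) + 8970 = 8967 + sqrt(226)/5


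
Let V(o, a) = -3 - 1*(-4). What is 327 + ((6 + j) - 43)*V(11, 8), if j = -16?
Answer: 274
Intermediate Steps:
V(o, a) = 1 (V(o, a) = -3 + 4 = 1)
327 + ((6 + j) - 43)*V(11, 8) = 327 + ((6 - 16) - 43)*1 = 327 + (-10 - 43)*1 = 327 - 53*1 = 327 - 53 = 274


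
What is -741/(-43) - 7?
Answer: 440/43 ≈ 10.233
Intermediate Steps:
-741/(-43) - 7 = -741*(-1)/43 - 7 = -39*(-19/43) - 7 = 741/43 - 7 = 440/43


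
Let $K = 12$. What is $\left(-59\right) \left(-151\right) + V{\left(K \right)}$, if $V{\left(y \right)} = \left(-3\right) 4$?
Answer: $8897$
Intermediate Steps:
$V{\left(y \right)} = -12$
$\left(-59\right) \left(-151\right) + V{\left(K \right)} = \left(-59\right) \left(-151\right) - 12 = 8909 - 12 = 8897$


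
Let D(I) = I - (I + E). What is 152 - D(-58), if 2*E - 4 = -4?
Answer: 152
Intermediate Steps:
E = 0 (E = 2 + (½)*(-4) = 2 - 2 = 0)
D(I) = 0 (D(I) = I - (I + 0) = I - I = 0)
152 - D(-58) = 152 - 1*0 = 152 + 0 = 152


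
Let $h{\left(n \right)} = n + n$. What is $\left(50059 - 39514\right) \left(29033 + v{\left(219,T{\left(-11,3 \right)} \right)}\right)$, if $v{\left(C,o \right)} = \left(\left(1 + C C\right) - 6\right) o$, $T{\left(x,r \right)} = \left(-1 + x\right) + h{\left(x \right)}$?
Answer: $-16887511695$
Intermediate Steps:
$h{\left(n \right)} = 2 n$
$T{\left(x,r \right)} = -1 + 3 x$ ($T{\left(x,r \right)} = \left(-1 + x\right) + 2 x = -1 + 3 x$)
$v{\left(C,o \right)} = o \left(-5 + C^{2}\right)$ ($v{\left(C,o \right)} = \left(\left(1 + C^{2}\right) - 6\right) o = \left(-5 + C^{2}\right) o = o \left(-5 + C^{2}\right)$)
$\left(50059 - 39514\right) \left(29033 + v{\left(219,T{\left(-11,3 \right)} \right)}\right) = \left(50059 - 39514\right) \left(29033 + \left(-1 + 3 \left(-11\right)\right) \left(-5 + 219^{2}\right)\right) = 10545 \left(29033 + \left(-1 - 33\right) \left(-5 + 47961\right)\right) = 10545 \left(29033 - 1630504\right) = 10545 \left(-1601471\right) = -16887511695$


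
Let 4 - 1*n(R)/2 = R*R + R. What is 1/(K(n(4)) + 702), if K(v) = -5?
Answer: 1/697 ≈ 0.0014347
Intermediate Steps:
n(R) = 8 - 2*R - 2*R**2 (n(R) = 8 - 2*(R*R + R) = 8 - 2*(R**2 + R) = 8 - 2*(R + R**2) = 8 + (-2*R - 2*R**2) = 8 - 2*R - 2*R**2)
1/(K(n(4)) + 702) = 1/(-5 + 702) = 1/697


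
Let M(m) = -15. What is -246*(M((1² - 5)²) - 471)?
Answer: 119556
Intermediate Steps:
-246*(M((1² - 5)²) - 471) = -246*(-15 - 471) = -246*(-486) = 119556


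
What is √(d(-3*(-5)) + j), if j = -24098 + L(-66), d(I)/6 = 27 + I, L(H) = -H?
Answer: 2*I*√5945 ≈ 154.21*I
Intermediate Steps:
d(I) = 162 + 6*I (d(I) = 6*(27 + I) = 162 + 6*I)
j = -24032 (j = -24098 - 1*(-66) = -24098 + 66 = -24032)
√(d(-3*(-5)) + j) = √((162 + 6*(-3*(-5))) - 24032) = √((162 + 6*15) - 24032) = √((162 + 90) - 24032) = √(252 - 24032) = √(-23780) = 2*I*√5945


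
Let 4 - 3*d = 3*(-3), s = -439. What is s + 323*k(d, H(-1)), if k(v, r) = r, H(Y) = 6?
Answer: 1499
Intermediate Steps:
d = 13/3 (d = 4/3 - (-3) = 4/3 - ⅓*(-9) = 4/3 + 3 = 13/3 ≈ 4.3333)
s + 323*k(d, H(-1)) = -439 + 323*6 = -439 + 1938 = 1499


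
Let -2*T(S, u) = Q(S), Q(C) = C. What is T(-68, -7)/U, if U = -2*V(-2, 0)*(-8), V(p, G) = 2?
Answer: 17/16 ≈ 1.0625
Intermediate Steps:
T(S, u) = -S/2
U = 32 (U = -2*2*(-8) = -4*(-8) = 32)
T(-68, -7)/U = -½*(-68)/32 = 34*(1/32) = 17/16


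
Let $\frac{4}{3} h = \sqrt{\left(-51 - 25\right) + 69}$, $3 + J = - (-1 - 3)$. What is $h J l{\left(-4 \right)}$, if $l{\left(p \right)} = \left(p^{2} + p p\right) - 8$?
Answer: $18 i \sqrt{7} \approx 47.624 i$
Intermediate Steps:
$J = 1$ ($J = -3 - \left(-1 - 3\right) = -3 - -4 = -3 + 4 = 1$)
$l{\left(p \right)} = -8 + 2 p^{2}$ ($l{\left(p \right)} = \left(p^{2} + p^{2}\right) - 8 = 2 p^{2} - 8 = -8 + 2 p^{2}$)
$h = \frac{3 i \sqrt{7}}{4}$ ($h = \frac{3 \sqrt{\left(-51 - 25\right) + 69}}{4} = \frac{3 \sqrt{-76 + 69}}{4} = \frac{3 \sqrt{-7}}{4} = \frac{3 i \sqrt{7}}{4} \approx 1.9843 i$)
$h J l{\left(-4 \right)} = \frac{3 i \sqrt{7}}{4} \cdot 1 \left(-8 + 2 \left(-4\right)^{2}\right) = \frac{3 i \sqrt{7}}{4} \left(-8 + 2 \cdot 16\right) = \frac{3 i \sqrt{7}}{4} \left(-8 + 32\right) = \frac{3 i \sqrt{7}}{4} \cdot 24 = 18 i \sqrt{7}$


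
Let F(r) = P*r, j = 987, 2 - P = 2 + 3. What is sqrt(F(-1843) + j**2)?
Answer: sqrt(979698) ≈ 989.80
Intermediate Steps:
P = -3 (P = 2 - (2 + 3) = 2 - 1*5 = 2 - 5 = -3)
F(r) = -3*r
sqrt(F(-1843) + j**2) = sqrt(-3*(-1843) + 987**2) = sqrt(5529 + 974169) = sqrt(979698)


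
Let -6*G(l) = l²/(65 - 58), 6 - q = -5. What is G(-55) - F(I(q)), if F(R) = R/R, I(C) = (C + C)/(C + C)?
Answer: -3067/42 ≈ -73.024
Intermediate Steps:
q = 11 (q = 6 - 1*(-5) = 6 + 5 = 11)
I(C) = 1 (I(C) = (2*C)/((2*C)) = (2*C)*(1/(2*C)) = 1)
G(l) = -l²/42 (G(l) = -l²/(6*(65 - 58)) = -l²/(6*7) = -l²/42)
F(R) = 1
G(-55) - F(I(q)) = -1/42*(-55)² - 1*1 = -1/42*3025 - 1 = -3025/42 - 1 = -3067/42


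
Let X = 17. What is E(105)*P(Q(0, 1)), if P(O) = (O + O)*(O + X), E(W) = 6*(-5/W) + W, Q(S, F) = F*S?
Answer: 0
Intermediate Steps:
E(W) = W - 30/W (E(W) = -30/W + W = W - 30/W)
P(O) = 2*O*(17 + O) (P(O) = (O + O)*(O + 17) = (2*O)*(17 + O) = 2*O*(17 + O))
E(105)*P(Q(0, 1)) = (105 - 30/105)*(2*(1*0)*(17 + 1*0)) = (105 - 30*1/105)*(2*0*(17 + 0)) = (105 - 2/7)*(2*0*17) = (733/7)*0 = 0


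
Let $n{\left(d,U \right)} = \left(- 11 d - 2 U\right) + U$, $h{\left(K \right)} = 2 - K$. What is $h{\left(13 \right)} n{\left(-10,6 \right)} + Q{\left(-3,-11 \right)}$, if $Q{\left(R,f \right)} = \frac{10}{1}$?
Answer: $-1134$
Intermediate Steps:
$Q{\left(R,f \right)} = 10$ ($Q{\left(R,f \right)} = 10 \cdot 1 = 10$)
$n{\left(d,U \right)} = - U - 11 d$
$h{\left(13 \right)} n{\left(-10,6 \right)} + Q{\left(-3,-11 \right)} = \left(2 - 13\right) \left(\left(-1\right) 6 - -110\right) + 10 = \left(2 - 13\right) \left(-6 + 110\right) + 10 = \left(-11\right) 104 + 10 = -1144 + 10 = -1134$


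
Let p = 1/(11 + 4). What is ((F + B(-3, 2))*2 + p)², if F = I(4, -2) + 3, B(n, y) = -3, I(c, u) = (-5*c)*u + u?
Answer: 1301881/225 ≈ 5786.1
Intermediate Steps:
I(c, u) = u - 5*c*u (I(c, u) = -5*c*u + u = u - 5*c*u)
p = 1/15 ≈ 0.066667
F = 41 (F = -2*(1 - 5*4) + 3 = -2*(1 - 20) + 3 = -2*(-19) + 3 = 38 + 3 = 41)
((F + B(-3, 2))*2 + p)² = ((41 - 3)*2 + 1/15)² = (38*2 + 1/15)² = (76 + 1/15)² = (1141/15)² = 1301881/225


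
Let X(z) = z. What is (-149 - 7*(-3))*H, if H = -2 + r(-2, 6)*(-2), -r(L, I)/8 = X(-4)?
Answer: 8448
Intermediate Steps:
r(L, I) = 32 (r(L, I) = -8*(-4) = 32)
H = -66 (H = -2 + 32*(-2) = -2 - 64 = -66)
(-149 - 7*(-3))*H = (-149 - 7*(-3))*(-66) = (-149 + 21)*(-66) = -128*(-66) = 8448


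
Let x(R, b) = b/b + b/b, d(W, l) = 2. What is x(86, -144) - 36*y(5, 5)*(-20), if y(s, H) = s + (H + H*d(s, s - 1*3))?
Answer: 14402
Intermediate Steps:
x(R, b) = 2 (x(R, b) = 1 + 1 = 2)
y(s, H) = s + 3*H (y(s, H) = s + (H + H*2) = s + (H + 2*H) = s + 3*H)
x(86, -144) - 36*y(5, 5)*(-20) = 2 - 36*(5 + 3*5)*(-20) = 2 - 36*(5 + 15)*(-20) = 2 - 36*20*(-20) = 2 - 720*(-20) = 2 - 1*(-14400) = 2 + 14400 = 14402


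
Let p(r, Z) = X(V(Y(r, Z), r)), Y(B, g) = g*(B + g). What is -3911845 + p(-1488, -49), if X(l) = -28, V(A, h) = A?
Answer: -3911873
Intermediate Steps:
p(r, Z) = -28
-3911845 + p(-1488, -49) = -3911845 - 28 = -3911873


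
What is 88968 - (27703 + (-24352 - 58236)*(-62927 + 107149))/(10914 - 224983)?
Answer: 15393111959/214069 ≈ 71907.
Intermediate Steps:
88968 - (27703 + (-24352 - 58236)*(-62927 + 107149))/(10914 - 224983) = 88968 - (27703 - 82588*44222)/(-214069) = 88968 - (27703 - 3652206536)*(-1)/214069 = 88968 - (-3652178833)*(-1)/214069 = 88968 - 1*3652178833/214069 = 88968 - 3652178833/214069 = 15393111959/214069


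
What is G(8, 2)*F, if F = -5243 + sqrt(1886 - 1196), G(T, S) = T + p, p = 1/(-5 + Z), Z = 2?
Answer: -120589/3 + 23*sqrt(690)/3 ≈ -39995.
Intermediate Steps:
p = -1/3 (p = 1/(-5 + 2) = 1/(-3) = -1/3 ≈ -0.33333)
G(T, S) = -1/3 + T (G(T, S) = T - 1/3 = -1/3 + T)
F = -5243 + sqrt(690) ≈ -5216.7
G(8, 2)*F = (-1/3 + 8)*(-5243 + sqrt(690)) = 23*(-5243 + sqrt(690))/3 = -120589/3 + 23*sqrt(690)/3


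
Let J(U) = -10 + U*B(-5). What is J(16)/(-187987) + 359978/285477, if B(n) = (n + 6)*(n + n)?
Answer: 67719715376/53665964799 ≈ 1.2619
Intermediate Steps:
B(n) = 2*n*(6 + n) (B(n) = (6 + n)*(2*n) = 2*n*(6 + n))
J(U) = -10 - 10*U (J(U) = -10 + U*(2*(-5)*(6 - 5)) = -10 + U*(2*(-5)*1) = -10 + U*(-10) = -10 - 10*U)
J(16)/(-187987) + 359978/285477 = (-10 - 10*16)/(-187987) + 359978/285477 = (-10 - 160)*(-1/187987) + 359978*(1/285477) = -170*(-1/187987) + 359978/285477 = 170/187987 + 359978/285477 = 67719715376/53665964799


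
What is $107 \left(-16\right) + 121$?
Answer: $-1591$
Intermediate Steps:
$107 \left(-16\right) + 121 = -1712 + 121 = -1591$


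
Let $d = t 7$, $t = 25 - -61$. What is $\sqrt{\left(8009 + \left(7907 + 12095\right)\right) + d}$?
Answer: $\sqrt{28613} \approx 169.15$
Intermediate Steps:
$t = 86$ ($t = 25 + 61 = 86$)
$d = 602$ ($d = 86 \cdot 7 = 602$)
$\sqrt{\left(8009 + \left(7907 + 12095\right)\right) + d} = \sqrt{\left(8009 + \left(7907 + 12095\right)\right) + 602} = \sqrt{\left(8009 + 20002\right) + 602} = \sqrt{28011 + 602} = \sqrt{28613}$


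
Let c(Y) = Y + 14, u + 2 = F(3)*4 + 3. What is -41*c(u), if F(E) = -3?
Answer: -123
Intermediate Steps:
u = -11 (u = -2 + (-3*4 + 3) = -2 + (-12 + 3) = -2 - 9 = -11)
c(Y) = 14 + Y
-41*c(u) = -41*(14 - 11) = -41*3 = -123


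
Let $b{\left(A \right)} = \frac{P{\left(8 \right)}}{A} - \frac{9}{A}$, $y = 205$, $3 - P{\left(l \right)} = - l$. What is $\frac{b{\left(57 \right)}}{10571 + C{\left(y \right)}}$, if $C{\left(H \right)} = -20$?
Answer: $\frac{2}{601407} \approx 3.3255 \cdot 10^{-6}$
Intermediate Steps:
$P{\left(l \right)} = 3 + l$ ($P{\left(l \right)} = 3 - - l = 3 + l$)
$b{\left(A \right)} = \frac{2}{A}$ ($b{\left(A \right)} = \frac{3 + 8}{A} - \frac{9}{A} = \frac{11}{A} - \frac{9}{A} = \frac{2}{A}$)
$\frac{b{\left(57 \right)}}{10571 + C{\left(y \right)}} = \frac{2 \cdot \frac{1}{57}}{10571 - 20} = \frac{2 \cdot \frac{1}{57}}{10551} = \frac{2}{57} \cdot \frac{1}{10551} = \frac{2}{601407}$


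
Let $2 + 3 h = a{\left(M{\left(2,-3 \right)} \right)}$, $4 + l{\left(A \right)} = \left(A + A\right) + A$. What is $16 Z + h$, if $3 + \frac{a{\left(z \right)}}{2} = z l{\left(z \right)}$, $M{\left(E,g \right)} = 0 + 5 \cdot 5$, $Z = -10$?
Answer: $\frac{3062}{3} \approx 1020.7$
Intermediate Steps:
$l{\left(A \right)} = -4 + 3 A$ ($l{\left(A \right)} = -4 + \left(\left(A + A\right) + A\right) = -4 + \left(2 A + A\right) = -4 + 3 A$)
$M{\left(E,g \right)} = 25$ ($M{\left(E,g \right)} = 0 + 25 = 25$)
$a{\left(z \right)} = -6 + 2 z \left(-4 + 3 z\right)$
$h = \frac{3542}{3}$ ($h = - \frac{2}{3} + \frac{-6 + 2 \cdot 25 \left(-4 + 3 \cdot 25\right)}{3} = - \frac{2}{3} + \frac{-6 + 2 \cdot 25 \left(-4 + 75\right)}{3} = - \frac{2}{3} + \frac{-6 + 2 \cdot 25 \cdot 71}{3} = - \frac{2}{3} + \frac{-6 + 3550}{3} = - \frac{2}{3} + \frac{1}{3} \cdot 3544 = - \frac{2}{3} + \frac{3544}{3} = \frac{3542}{3} \approx 1180.7$)
$16 Z + h = 16 \left(-10\right) + \frac{3542}{3} = -160 + \frac{3542}{3} = \frac{3062}{3}$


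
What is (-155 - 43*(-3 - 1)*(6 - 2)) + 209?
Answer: 742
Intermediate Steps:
(-155 - 43*(-3 - 1)*(6 - 2)) + 209 = (-155 - (-172)*4) + 209 = (-155 - 43*(-16)) + 209 = (-155 + 688) + 209 = 533 + 209 = 742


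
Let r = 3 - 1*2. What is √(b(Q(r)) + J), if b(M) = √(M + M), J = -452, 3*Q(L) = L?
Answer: √(-4068 + 3*√6)/3 ≈ 21.241*I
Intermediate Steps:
r = 1 (r = 3 - 2 = 1)
Q(L) = L/3
b(M) = √2*√M (b(M) = √(2*M) = √2*√M)
√(b(Q(r)) + J) = √(√2*√((⅓)*1) - 452) = √(√2*√(⅓) - 452) = √(√2*(√3/3) - 452) = √(√6/3 - 452) = √(-452 + √6/3)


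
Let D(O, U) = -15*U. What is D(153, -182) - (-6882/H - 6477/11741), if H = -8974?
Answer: 143810158428/52681867 ≈ 2729.8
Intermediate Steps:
D(153, -182) - (-6882/H - 6477/11741) = -15*(-182) - (-6882/(-8974) - 6477/11741) = 2730 - (-6882*(-1/8974) - 6477*1/11741) = 2730 - (3441/4487 - 6477/11741) = 2730 - 1*11338482/52681867 = 2730 - 11338482/52681867 = 143810158428/52681867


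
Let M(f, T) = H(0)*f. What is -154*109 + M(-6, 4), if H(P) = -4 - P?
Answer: -16762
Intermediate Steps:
M(f, T) = -4*f (M(f, T) = (-4 - 1*0)*f = (-4 + 0)*f = -4*f)
-154*109 + M(-6, 4) = -154*109 - 4*(-6) = -16786 + 24 = -16762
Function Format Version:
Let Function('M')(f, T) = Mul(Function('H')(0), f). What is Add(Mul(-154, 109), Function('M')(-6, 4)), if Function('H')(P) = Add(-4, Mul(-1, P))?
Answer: -16762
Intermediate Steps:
Function('M')(f, T) = Mul(-4, f) (Function('M')(f, T) = Mul(Add(-4, Mul(-1, 0)), f) = Mul(Add(-4, 0), f) = Mul(-4, f))
Add(Mul(-154, 109), Function('M')(-6, 4)) = Add(Mul(-154, 109), Mul(-4, -6)) = Add(-16786, 24) = -16762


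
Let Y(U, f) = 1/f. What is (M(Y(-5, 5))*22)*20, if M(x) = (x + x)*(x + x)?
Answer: 352/5 ≈ 70.400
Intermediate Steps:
M(x) = 4*x² (M(x) = (2*x)*(2*x) = 4*x²)
(M(Y(-5, 5))*22)*20 = ((4*(1/5)²)*22)*20 = ((4*(⅕)²)*22)*20 = ((4*(1/25))*22)*20 = ((4/25)*22)*20 = (88/25)*20 = 352/5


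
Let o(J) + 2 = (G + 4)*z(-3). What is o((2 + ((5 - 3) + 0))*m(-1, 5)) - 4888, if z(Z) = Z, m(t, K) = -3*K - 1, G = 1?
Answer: -4905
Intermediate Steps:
m(t, K) = -1 - 3*K
o(J) = -17 (o(J) = -2 + (1 + 4)*(-3) = -2 + 5*(-3) = -2 - 15 = -17)
o((2 + ((5 - 3) + 0))*m(-1, 5)) - 4888 = -17 - 4888 = -4905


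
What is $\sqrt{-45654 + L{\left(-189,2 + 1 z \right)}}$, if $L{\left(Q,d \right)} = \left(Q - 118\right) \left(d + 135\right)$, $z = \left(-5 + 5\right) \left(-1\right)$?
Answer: $i \sqrt{87713} \approx 296.16 i$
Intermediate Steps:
$z = 0$ ($z = 0 \left(-1\right) = 0$)
$L{\left(Q,d \right)} = \left(-118 + Q\right) \left(135 + d\right)$
$\sqrt{-45654 + L{\left(-189,2 + 1 z \right)}} = \sqrt{-45654 - \left(41445 + 307 \left(2 + 1 \cdot 0\right)\right)} = \sqrt{-45654 - \left(41445 + 307 \left(2 + 0\right)\right)} = \sqrt{-45654 - 42059} = \sqrt{-87713} = i \sqrt{87713}$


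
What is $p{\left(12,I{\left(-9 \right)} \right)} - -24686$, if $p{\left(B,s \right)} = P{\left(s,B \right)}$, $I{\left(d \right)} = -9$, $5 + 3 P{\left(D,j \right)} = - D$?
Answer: $\frac{74062}{3} \approx 24687.0$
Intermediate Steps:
$P{\left(D,j \right)} = - \frac{5}{3} - \frac{D}{3}$ ($P{\left(D,j \right)} = - \frac{5}{3} + \frac{\left(-1\right) D}{3} = - \frac{5}{3} - \frac{D}{3}$)
$p{\left(B,s \right)} = - \frac{5}{3} - \frac{s}{3}$
$p{\left(12,I{\left(-9 \right)} \right)} - -24686 = \left(- \frac{5}{3} - -3\right) - -24686 = \left(- \frac{5}{3} + 3\right) + 24686 = \frac{4}{3} + 24686 = \frac{74062}{3}$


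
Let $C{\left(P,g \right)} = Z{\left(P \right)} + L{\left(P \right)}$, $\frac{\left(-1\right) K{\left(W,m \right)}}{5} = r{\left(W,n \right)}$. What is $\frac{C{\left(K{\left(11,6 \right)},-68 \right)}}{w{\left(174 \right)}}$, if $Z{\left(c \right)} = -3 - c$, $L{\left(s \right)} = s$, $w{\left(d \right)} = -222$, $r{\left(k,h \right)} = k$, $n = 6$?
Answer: $\frac{1}{74} \approx 0.013514$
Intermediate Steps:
$K{\left(W,m \right)} = - 5 W$
$C{\left(P,g \right)} = -3$ ($C{\left(P,g \right)} = \left(-3 - P\right) + P = -3$)
$\frac{C{\left(K{\left(11,6 \right)},-68 \right)}}{w{\left(174 \right)}} = - \frac{3}{-222} = \left(-3\right) \left(- \frac{1}{222}\right) = \frac{1}{74}$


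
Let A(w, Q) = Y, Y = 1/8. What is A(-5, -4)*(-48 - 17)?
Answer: -65/8 ≈ -8.1250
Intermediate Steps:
Y = 1/8 ≈ 0.12500
A(w, Q) = 1/8
A(-5, -4)*(-48 - 17) = (-48 - 17)/8 = (1/8)*(-65) = -65/8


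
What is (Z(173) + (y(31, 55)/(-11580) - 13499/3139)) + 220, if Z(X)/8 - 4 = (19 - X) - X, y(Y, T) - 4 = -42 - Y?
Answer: -28695534503/12116540 ≈ -2368.3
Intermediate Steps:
y(Y, T) = -38 - Y (y(Y, T) = 4 + (-42 - Y) = -38 - Y)
Z(X) = 184 - 16*X (Z(X) = 32 + 8*((19 - X) - X) = 32 + 8*(19 - 2*X) = 32 + (152 - 16*X) = 184 - 16*X)
(Z(173) + (y(31, 55)/(-11580) - 13499/3139)) + 220 = ((184 - 16*173) + ((-38 - 1*31)/(-11580) - 13499/3139)) + 220 = ((184 - 2768) + ((-38 - 31)*(-1/11580) - 13499*1/3139)) + 220 = (-2584 + (-69*(-1/11580) - 13499/3139)) + 220 = (-2584 + (23/3860 - 13499/3139)) + 220 = (-2584 - 52033943/12116540) + 220 = -31361173303/12116540 + 220 = -28695534503/12116540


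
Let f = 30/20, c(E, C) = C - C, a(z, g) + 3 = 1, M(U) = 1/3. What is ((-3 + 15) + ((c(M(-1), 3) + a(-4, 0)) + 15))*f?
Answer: 75/2 ≈ 37.500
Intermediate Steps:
M(U) = 1/3
a(z, g) = -2 (a(z, g) = -3 + 1 = -2)
c(E, C) = 0
f = 3/2 (f = 30*(1/20) = 3/2 ≈ 1.5000)
((-3 + 15) + ((c(M(-1), 3) + a(-4, 0)) + 15))*f = ((-3 + 15) + ((0 - 2) + 15))*(3/2) = (12 + (-2 + 15))*(3/2) = (12 + 13)*(3/2) = 25*(3/2) = 75/2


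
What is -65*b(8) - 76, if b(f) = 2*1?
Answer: -206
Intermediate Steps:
b(f) = 2
-65*b(8) - 76 = -65*2 - 76 = -130 - 76 = -206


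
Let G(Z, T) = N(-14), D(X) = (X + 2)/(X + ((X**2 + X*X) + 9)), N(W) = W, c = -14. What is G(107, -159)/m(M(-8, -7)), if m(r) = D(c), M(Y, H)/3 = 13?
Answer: 903/2 ≈ 451.50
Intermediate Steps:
D(X) = (2 + X)/(9 + X + 2*X**2) (D(X) = (2 + X)/(X + ((X**2 + X**2) + 9)) = (2 + X)/(X + (2*X**2 + 9)) = (2 + X)/(X + (9 + 2*X**2)) = (2 + X)/(9 + X + 2*X**2))
M(Y, H) = 39 (M(Y, H) = 3*13 = 39)
G(Z, T) = -14
m(r) = -4/129 (m(r) = (2 - 14)/(9 - 14 + 2*(-14)**2) = -12/(9 - 14 + 2*196) = -12/(9 - 14 + 392) = -12/387 = (1/387)*(-12) = -4/129)
G(107, -159)/m(M(-8, -7)) = -14/(-4/129) = -14*(-129/4) = 903/2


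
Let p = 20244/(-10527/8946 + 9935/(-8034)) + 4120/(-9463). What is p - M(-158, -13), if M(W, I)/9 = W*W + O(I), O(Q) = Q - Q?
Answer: -1180703572092968/5065988661 ≈ -2.3306e+5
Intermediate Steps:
O(Q) = 0
p = -42497503694132/5065988661 (p = 20244/(-10527*1/8946 + 9935*(-1/8034)) + 4120*(-1/9463) = 20244/(-3509/2982 - 9935/8034) - 4120/9463 = 20244/(-1606041/665483) - 4120/9463 = 20244*(-665483/1606041) - 4120/9463 = -4490679284/535347 - 4120/9463 = -42497503694132/5065988661 ≈ -8388.8)
M(W, I) = 9*W² (M(W, I) = 9*(W*W + 0) = 9*(W² + 0) = 9*W²)
p - M(-158, -13) = -42497503694132/5065988661 - 9*(-158)² = -42497503694132/5065988661 - 9*24964 = -42497503694132/5065988661 - 1*224676 = -42497503694132/5065988661 - 224676 = -1180703572092968/5065988661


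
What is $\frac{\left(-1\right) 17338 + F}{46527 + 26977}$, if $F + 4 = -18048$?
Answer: $- \frac{17695}{36752} \approx -0.48147$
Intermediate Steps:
$F = -18052$ ($F = -4 - 18048 = -18052$)
$\frac{\left(-1\right) 17338 + F}{46527 + 26977} = \frac{\left(-1\right) 17338 - 18052}{46527 + 26977} = \frac{-17338 - 18052}{73504} = \left(-35390\right) \frac{1}{73504} = - \frac{17695}{36752}$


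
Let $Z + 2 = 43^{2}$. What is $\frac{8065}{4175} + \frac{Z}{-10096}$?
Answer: $\frac{14742603}{8430160} \approx 1.7488$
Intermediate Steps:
$Z = 1847$ ($Z = -2 + 43^{2} = -2 + 1849 = 1847$)
$\frac{8065}{4175} + \frac{Z}{-10096} = \frac{8065}{4175} + \frac{1847}{-10096} = 8065 \cdot \frac{1}{4175} + 1847 \left(- \frac{1}{10096}\right) = \frac{1613}{835} - \frac{1847}{10096} = \frac{14742603}{8430160}$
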